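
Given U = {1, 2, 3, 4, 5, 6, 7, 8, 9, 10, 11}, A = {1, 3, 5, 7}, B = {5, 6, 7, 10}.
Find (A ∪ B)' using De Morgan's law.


U = {1, 2, 3, 4, 5, 6, 7, 8, 9, 10, 11}
A = {1, 3, 5, 7}, B = {5, 6, 7, 10}
A ∪ B = {1, 3, 5, 6, 7, 10}
(A ∪ B)' = U \ (A ∪ B) = {2, 4, 8, 9, 11}
Verification via A' ∩ B': A' = {2, 4, 6, 8, 9, 10, 11}, B' = {1, 2, 3, 4, 8, 9, 11}
A' ∩ B' = {2, 4, 8, 9, 11} ✓

{2, 4, 8, 9, 11}


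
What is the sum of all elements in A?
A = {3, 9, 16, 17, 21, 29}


Set A = {3, 9, 16, 17, 21, 29}
Sum = 3 + 9 + 16 + 17 + 21 + 29 = 95

95


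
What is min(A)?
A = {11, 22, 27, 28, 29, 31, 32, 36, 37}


Set A = {11, 22, 27, 28, 29, 31, 32, 36, 37}
Elements in ascending order: 11, 22, 27, 28, 29, 31, 32, 36, 37
The smallest element is 11.

11


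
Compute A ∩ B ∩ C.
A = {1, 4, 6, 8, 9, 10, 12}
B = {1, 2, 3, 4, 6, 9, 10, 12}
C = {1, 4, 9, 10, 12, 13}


Set A = {1, 4, 6, 8, 9, 10, 12}
Set B = {1, 2, 3, 4, 6, 9, 10, 12}
Set C = {1, 4, 9, 10, 12, 13}
First, A ∩ B = {1, 4, 6, 9, 10, 12}
Then, (A ∩ B) ∩ C = {1, 4, 9, 10, 12}

{1, 4, 9, 10, 12}


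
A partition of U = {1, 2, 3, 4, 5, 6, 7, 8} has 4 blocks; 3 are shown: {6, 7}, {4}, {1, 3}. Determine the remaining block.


U = {1, 2, 3, 4, 5, 6, 7, 8}
Shown blocks: {6, 7}, {4}, {1, 3}
A partition's blocks are pairwise disjoint and cover U, so the missing block = U \ (union of shown blocks).
Union of shown blocks: {1, 3, 4, 6, 7}
Missing block = U \ (union) = {2, 5, 8}

{2, 5, 8}


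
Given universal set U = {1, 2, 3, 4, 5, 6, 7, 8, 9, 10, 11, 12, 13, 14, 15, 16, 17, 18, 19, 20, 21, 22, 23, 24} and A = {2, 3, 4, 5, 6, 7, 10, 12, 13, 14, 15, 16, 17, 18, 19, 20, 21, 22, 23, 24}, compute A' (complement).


Universal set U = {1, 2, 3, 4, 5, 6, 7, 8, 9, 10, 11, 12, 13, 14, 15, 16, 17, 18, 19, 20, 21, 22, 23, 24}
Set A = {2, 3, 4, 5, 6, 7, 10, 12, 13, 14, 15, 16, 17, 18, 19, 20, 21, 22, 23, 24}
A' = U \ A = elements in U but not in A
Checking each element of U:
1 (not in A, include), 2 (in A, exclude), 3 (in A, exclude), 4 (in A, exclude), 5 (in A, exclude), 6 (in A, exclude), 7 (in A, exclude), 8 (not in A, include), 9 (not in A, include), 10 (in A, exclude), 11 (not in A, include), 12 (in A, exclude), 13 (in A, exclude), 14 (in A, exclude), 15 (in A, exclude), 16 (in A, exclude), 17 (in A, exclude), 18 (in A, exclude), 19 (in A, exclude), 20 (in A, exclude), 21 (in A, exclude), 22 (in A, exclude), 23 (in A, exclude), 24 (in A, exclude)
A' = {1, 8, 9, 11}

{1, 8, 9, 11}


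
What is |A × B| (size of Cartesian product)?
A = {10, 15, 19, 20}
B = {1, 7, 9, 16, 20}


Set A = {10, 15, 19, 20} has 4 elements.
Set B = {1, 7, 9, 16, 20} has 5 elements.
|A × B| = |A| × |B| = 4 × 5 = 20

20


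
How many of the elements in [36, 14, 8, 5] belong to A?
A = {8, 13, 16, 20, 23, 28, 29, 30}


Set A = {8, 13, 16, 20, 23, 28, 29, 30}
Candidates: [36, 14, 8, 5]
Check each candidate:
36 ∉ A, 14 ∉ A, 8 ∈ A, 5 ∉ A
Count of candidates in A: 1

1


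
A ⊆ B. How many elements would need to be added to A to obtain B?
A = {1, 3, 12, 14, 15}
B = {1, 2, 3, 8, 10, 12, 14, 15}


Set A = {1, 3, 12, 14, 15}, |A| = 5
Set B = {1, 2, 3, 8, 10, 12, 14, 15}, |B| = 8
Since A ⊆ B: B \ A = {2, 8, 10}
|B| - |A| = 8 - 5 = 3

3


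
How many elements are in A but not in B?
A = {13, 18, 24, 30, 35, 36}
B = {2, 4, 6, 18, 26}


Set A = {13, 18, 24, 30, 35, 36}
Set B = {2, 4, 6, 18, 26}
A \ B = {13, 24, 30, 35, 36}
|A \ B| = 5

5


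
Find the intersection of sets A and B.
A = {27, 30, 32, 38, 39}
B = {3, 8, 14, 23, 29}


Set A = {27, 30, 32, 38, 39}
Set B = {3, 8, 14, 23, 29}
A ∩ B includes only elements in both sets.
Check each element of A against B:
27 ✗, 30 ✗, 32 ✗, 38 ✗, 39 ✗
A ∩ B = {}

{}


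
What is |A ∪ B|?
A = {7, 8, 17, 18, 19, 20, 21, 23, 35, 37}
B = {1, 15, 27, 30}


Set A = {7, 8, 17, 18, 19, 20, 21, 23, 35, 37}, |A| = 10
Set B = {1, 15, 27, 30}, |B| = 4
A ∩ B = {}, |A ∩ B| = 0
|A ∪ B| = |A| + |B| - |A ∩ B| = 10 + 4 - 0 = 14

14


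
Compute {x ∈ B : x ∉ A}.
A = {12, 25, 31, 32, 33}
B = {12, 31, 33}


Set A = {12, 25, 31, 32, 33}
Set B = {12, 31, 33}
Check each element of B against A:
12 ∈ A, 31 ∈ A, 33 ∈ A
Elements of B not in A: {}

{}


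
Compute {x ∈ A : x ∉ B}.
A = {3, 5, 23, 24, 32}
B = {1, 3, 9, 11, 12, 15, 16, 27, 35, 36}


Set A = {3, 5, 23, 24, 32}
Set B = {1, 3, 9, 11, 12, 15, 16, 27, 35, 36}
Check each element of A against B:
3 ∈ B, 5 ∉ B (include), 23 ∉ B (include), 24 ∉ B (include), 32 ∉ B (include)
Elements of A not in B: {5, 23, 24, 32}

{5, 23, 24, 32}


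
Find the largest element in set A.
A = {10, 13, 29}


Set A = {10, 13, 29}
Elements in ascending order: 10, 13, 29
The largest element is 29.

29


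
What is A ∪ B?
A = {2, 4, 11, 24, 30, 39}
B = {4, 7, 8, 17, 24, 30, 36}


Set A = {2, 4, 11, 24, 30, 39}
Set B = {4, 7, 8, 17, 24, 30, 36}
A ∪ B includes all elements in either set.
Elements from A: {2, 4, 11, 24, 30, 39}
Elements from B not already included: {7, 8, 17, 36}
A ∪ B = {2, 4, 7, 8, 11, 17, 24, 30, 36, 39}

{2, 4, 7, 8, 11, 17, 24, 30, 36, 39}


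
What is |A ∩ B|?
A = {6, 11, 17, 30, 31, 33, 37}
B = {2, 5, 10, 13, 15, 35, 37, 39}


Set A = {6, 11, 17, 30, 31, 33, 37}
Set B = {2, 5, 10, 13, 15, 35, 37, 39}
A ∩ B = {37}
|A ∩ B| = 1

1


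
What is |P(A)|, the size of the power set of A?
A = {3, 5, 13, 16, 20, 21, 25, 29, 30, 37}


Set A = {3, 5, 13, 16, 20, 21, 25, 29, 30, 37}
|A| = 10
The power set P(A) contains all subsets of A.
|P(A)| = 2^|A| = 2^10 = 1024

1024


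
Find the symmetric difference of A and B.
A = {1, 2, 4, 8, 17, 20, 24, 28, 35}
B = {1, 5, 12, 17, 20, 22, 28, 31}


Set A = {1, 2, 4, 8, 17, 20, 24, 28, 35}
Set B = {1, 5, 12, 17, 20, 22, 28, 31}
A △ B = (A \ B) ∪ (B \ A)
Elements in A but not B: {2, 4, 8, 24, 35}
Elements in B but not A: {5, 12, 22, 31}
A △ B = {2, 4, 5, 8, 12, 22, 24, 31, 35}

{2, 4, 5, 8, 12, 22, 24, 31, 35}


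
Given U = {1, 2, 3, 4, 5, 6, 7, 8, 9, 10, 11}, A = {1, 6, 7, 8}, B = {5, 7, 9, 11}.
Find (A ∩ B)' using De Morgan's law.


U = {1, 2, 3, 4, 5, 6, 7, 8, 9, 10, 11}
A = {1, 6, 7, 8}, B = {5, 7, 9, 11}
A ∩ B = {7}
(A ∩ B)' = U \ (A ∩ B) = {1, 2, 3, 4, 5, 6, 8, 9, 10, 11}
Verification via A' ∪ B': A' = {2, 3, 4, 5, 9, 10, 11}, B' = {1, 2, 3, 4, 6, 8, 10}
A' ∪ B' = {1, 2, 3, 4, 5, 6, 8, 9, 10, 11} ✓

{1, 2, 3, 4, 5, 6, 8, 9, 10, 11}


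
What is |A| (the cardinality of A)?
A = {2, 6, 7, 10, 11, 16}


Set A = {2, 6, 7, 10, 11, 16}
Listing elements: 2, 6, 7, 10, 11, 16
Counting: 6 elements
|A| = 6

6


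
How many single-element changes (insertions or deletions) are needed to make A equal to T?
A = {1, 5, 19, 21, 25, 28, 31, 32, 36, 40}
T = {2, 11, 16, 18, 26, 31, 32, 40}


Set A = {1, 5, 19, 21, 25, 28, 31, 32, 36, 40}
Set T = {2, 11, 16, 18, 26, 31, 32, 40}
Elements to remove from A (in A, not in T): {1, 5, 19, 21, 25, 28, 36} → 7 removals
Elements to add to A (in T, not in A): {2, 11, 16, 18, 26} → 5 additions
Total edits = 7 + 5 = 12

12


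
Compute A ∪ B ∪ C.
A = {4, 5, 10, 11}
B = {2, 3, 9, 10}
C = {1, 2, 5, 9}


Set A = {4, 5, 10, 11}
Set B = {2, 3, 9, 10}
Set C = {1, 2, 5, 9}
First, A ∪ B = {2, 3, 4, 5, 9, 10, 11}
Then, (A ∪ B) ∪ C = {1, 2, 3, 4, 5, 9, 10, 11}

{1, 2, 3, 4, 5, 9, 10, 11}


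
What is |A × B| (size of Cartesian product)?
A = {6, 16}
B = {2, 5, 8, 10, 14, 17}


Set A = {6, 16} has 2 elements.
Set B = {2, 5, 8, 10, 14, 17} has 6 elements.
|A × B| = |A| × |B| = 2 × 6 = 12

12


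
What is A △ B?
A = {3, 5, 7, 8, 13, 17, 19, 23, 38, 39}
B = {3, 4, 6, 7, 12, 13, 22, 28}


Set A = {3, 5, 7, 8, 13, 17, 19, 23, 38, 39}
Set B = {3, 4, 6, 7, 12, 13, 22, 28}
A △ B = (A \ B) ∪ (B \ A)
Elements in A but not B: {5, 8, 17, 19, 23, 38, 39}
Elements in B but not A: {4, 6, 12, 22, 28}
A △ B = {4, 5, 6, 8, 12, 17, 19, 22, 23, 28, 38, 39}

{4, 5, 6, 8, 12, 17, 19, 22, 23, 28, 38, 39}


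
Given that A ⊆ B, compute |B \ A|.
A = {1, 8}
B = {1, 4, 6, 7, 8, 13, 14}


Set A = {1, 8}, |A| = 2
Set B = {1, 4, 6, 7, 8, 13, 14}, |B| = 7
Since A ⊆ B: B \ A = {4, 6, 7, 13, 14}
|B| - |A| = 7 - 2 = 5

5


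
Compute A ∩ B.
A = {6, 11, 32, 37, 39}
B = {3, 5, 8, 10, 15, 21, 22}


Set A = {6, 11, 32, 37, 39}
Set B = {3, 5, 8, 10, 15, 21, 22}
A ∩ B includes only elements in both sets.
Check each element of A against B:
6 ✗, 11 ✗, 32 ✗, 37 ✗, 39 ✗
A ∩ B = {}

{}


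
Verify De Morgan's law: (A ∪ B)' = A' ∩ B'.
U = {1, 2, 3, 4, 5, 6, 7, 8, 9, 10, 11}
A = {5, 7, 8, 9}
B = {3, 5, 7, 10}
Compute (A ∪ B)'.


U = {1, 2, 3, 4, 5, 6, 7, 8, 9, 10, 11}
A = {5, 7, 8, 9}, B = {3, 5, 7, 10}
A ∪ B = {3, 5, 7, 8, 9, 10}
(A ∪ B)' = U \ (A ∪ B) = {1, 2, 4, 6, 11}
Verification via A' ∩ B': A' = {1, 2, 3, 4, 6, 10, 11}, B' = {1, 2, 4, 6, 8, 9, 11}
A' ∩ B' = {1, 2, 4, 6, 11} ✓

{1, 2, 4, 6, 11}


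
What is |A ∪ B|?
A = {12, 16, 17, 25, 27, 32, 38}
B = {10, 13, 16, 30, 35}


Set A = {12, 16, 17, 25, 27, 32, 38}, |A| = 7
Set B = {10, 13, 16, 30, 35}, |B| = 5
A ∩ B = {16}, |A ∩ B| = 1
|A ∪ B| = |A| + |B| - |A ∩ B| = 7 + 5 - 1 = 11

11


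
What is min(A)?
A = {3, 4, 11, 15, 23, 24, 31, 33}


Set A = {3, 4, 11, 15, 23, 24, 31, 33}
Elements in ascending order: 3, 4, 11, 15, 23, 24, 31, 33
The smallest element is 3.

3


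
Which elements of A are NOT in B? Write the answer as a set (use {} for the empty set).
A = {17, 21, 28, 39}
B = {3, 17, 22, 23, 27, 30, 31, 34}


Set A = {17, 21, 28, 39}
Set B = {3, 17, 22, 23, 27, 30, 31, 34}
Check each element of A against B:
17 ∈ B, 21 ∉ B (include), 28 ∉ B (include), 39 ∉ B (include)
Elements of A not in B: {21, 28, 39}

{21, 28, 39}


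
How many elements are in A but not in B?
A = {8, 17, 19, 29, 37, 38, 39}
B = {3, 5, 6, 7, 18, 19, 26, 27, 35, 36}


Set A = {8, 17, 19, 29, 37, 38, 39}
Set B = {3, 5, 6, 7, 18, 19, 26, 27, 35, 36}
A \ B = {8, 17, 29, 37, 38, 39}
|A \ B| = 6

6


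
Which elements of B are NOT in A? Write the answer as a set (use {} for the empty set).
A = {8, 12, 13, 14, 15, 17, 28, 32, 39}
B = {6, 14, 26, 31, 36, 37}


Set A = {8, 12, 13, 14, 15, 17, 28, 32, 39}
Set B = {6, 14, 26, 31, 36, 37}
Check each element of B against A:
6 ∉ A (include), 14 ∈ A, 26 ∉ A (include), 31 ∉ A (include), 36 ∉ A (include), 37 ∉ A (include)
Elements of B not in A: {6, 26, 31, 36, 37}

{6, 26, 31, 36, 37}


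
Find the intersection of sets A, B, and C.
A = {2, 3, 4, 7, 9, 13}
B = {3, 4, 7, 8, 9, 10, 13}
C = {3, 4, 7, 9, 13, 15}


Set A = {2, 3, 4, 7, 9, 13}
Set B = {3, 4, 7, 8, 9, 10, 13}
Set C = {3, 4, 7, 9, 13, 15}
First, A ∩ B = {3, 4, 7, 9, 13}
Then, (A ∩ B) ∩ C = {3, 4, 7, 9, 13}

{3, 4, 7, 9, 13}


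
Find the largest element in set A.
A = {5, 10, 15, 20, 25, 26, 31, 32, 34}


Set A = {5, 10, 15, 20, 25, 26, 31, 32, 34}
Elements in ascending order: 5, 10, 15, 20, 25, 26, 31, 32, 34
The largest element is 34.

34


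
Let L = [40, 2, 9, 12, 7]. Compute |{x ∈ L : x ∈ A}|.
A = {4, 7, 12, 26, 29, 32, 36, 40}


Set A = {4, 7, 12, 26, 29, 32, 36, 40}
Candidates: [40, 2, 9, 12, 7]
Check each candidate:
40 ∈ A, 2 ∉ A, 9 ∉ A, 12 ∈ A, 7 ∈ A
Count of candidates in A: 3

3


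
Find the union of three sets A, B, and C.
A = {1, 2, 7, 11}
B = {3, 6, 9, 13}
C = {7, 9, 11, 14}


Set A = {1, 2, 7, 11}
Set B = {3, 6, 9, 13}
Set C = {7, 9, 11, 14}
First, A ∪ B = {1, 2, 3, 6, 7, 9, 11, 13}
Then, (A ∪ B) ∪ C = {1, 2, 3, 6, 7, 9, 11, 13, 14}

{1, 2, 3, 6, 7, 9, 11, 13, 14}


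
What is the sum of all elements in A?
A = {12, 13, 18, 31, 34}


Set A = {12, 13, 18, 31, 34}
Sum = 12 + 13 + 18 + 31 + 34 = 108

108


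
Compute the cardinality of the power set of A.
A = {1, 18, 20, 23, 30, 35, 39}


Set A = {1, 18, 20, 23, 30, 35, 39}
|A| = 7
The power set P(A) contains all subsets of A.
|P(A)| = 2^|A| = 2^7 = 128

128


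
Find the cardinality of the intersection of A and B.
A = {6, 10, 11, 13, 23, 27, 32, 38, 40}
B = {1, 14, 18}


Set A = {6, 10, 11, 13, 23, 27, 32, 38, 40}
Set B = {1, 14, 18}
A ∩ B = {}
|A ∩ B| = 0

0


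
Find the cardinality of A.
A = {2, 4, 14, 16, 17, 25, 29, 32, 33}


Set A = {2, 4, 14, 16, 17, 25, 29, 32, 33}
Listing elements: 2, 4, 14, 16, 17, 25, 29, 32, 33
Counting: 9 elements
|A| = 9

9


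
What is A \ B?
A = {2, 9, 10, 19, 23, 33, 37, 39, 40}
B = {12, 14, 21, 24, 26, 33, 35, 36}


Set A = {2, 9, 10, 19, 23, 33, 37, 39, 40}
Set B = {12, 14, 21, 24, 26, 33, 35, 36}
A \ B includes elements in A that are not in B.
Check each element of A:
2 (not in B, keep), 9 (not in B, keep), 10 (not in B, keep), 19 (not in B, keep), 23 (not in B, keep), 33 (in B, remove), 37 (not in B, keep), 39 (not in B, keep), 40 (not in B, keep)
A \ B = {2, 9, 10, 19, 23, 37, 39, 40}

{2, 9, 10, 19, 23, 37, 39, 40}


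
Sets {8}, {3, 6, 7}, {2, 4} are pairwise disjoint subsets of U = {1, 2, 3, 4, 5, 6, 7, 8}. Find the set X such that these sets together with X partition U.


U = {1, 2, 3, 4, 5, 6, 7, 8}
Shown blocks: {8}, {3, 6, 7}, {2, 4}
A partition's blocks are pairwise disjoint and cover U, so the missing block = U \ (union of shown blocks).
Union of shown blocks: {2, 3, 4, 6, 7, 8}
Missing block = U \ (union) = {1, 5}

{1, 5}


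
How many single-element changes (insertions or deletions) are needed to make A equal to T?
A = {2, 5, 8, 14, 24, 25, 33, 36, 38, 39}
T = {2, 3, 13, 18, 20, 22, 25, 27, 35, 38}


Set A = {2, 5, 8, 14, 24, 25, 33, 36, 38, 39}
Set T = {2, 3, 13, 18, 20, 22, 25, 27, 35, 38}
Elements to remove from A (in A, not in T): {5, 8, 14, 24, 33, 36, 39} → 7 removals
Elements to add to A (in T, not in A): {3, 13, 18, 20, 22, 27, 35} → 7 additions
Total edits = 7 + 7 = 14

14


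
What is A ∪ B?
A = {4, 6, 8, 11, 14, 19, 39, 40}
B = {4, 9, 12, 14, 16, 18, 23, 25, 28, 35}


Set A = {4, 6, 8, 11, 14, 19, 39, 40}
Set B = {4, 9, 12, 14, 16, 18, 23, 25, 28, 35}
A ∪ B includes all elements in either set.
Elements from A: {4, 6, 8, 11, 14, 19, 39, 40}
Elements from B not already included: {9, 12, 16, 18, 23, 25, 28, 35}
A ∪ B = {4, 6, 8, 9, 11, 12, 14, 16, 18, 19, 23, 25, 28, 35, 39, 40}

{4, 6, 8, 9, 11, 12, 14, 16, 18, 19, 23, 25, 28, 35, 39, 40}


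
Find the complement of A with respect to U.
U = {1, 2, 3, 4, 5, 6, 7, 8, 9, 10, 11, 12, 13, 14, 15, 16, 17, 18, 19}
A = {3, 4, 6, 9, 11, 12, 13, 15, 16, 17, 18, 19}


Universal set U = {1, 2, 3, 4, 5, 6, 7, 8, 9, 10, 11, 12, 13, 14, 15, 16, 17, 18, 19}
Set A = {3, 4, 6, 9, 11, 12, 13, 15, 16, 17, 18, 19}
A' = U \ A = elements in U but not in A
Checking each element of U:
1 (not in A, include), 2 (not in A, include), 3 (in A, exclude), 4 (in A, exclude), 5 (not in A, include), 6 (in A, exclude), 7 (not in A, include), 8 (not in A, include), 9 (in A, exclude), 10 (not in A, include), 11 (in A, exclude), 12 (in A, exclude), 13 (in A, exclude), 14 (not in A, include), 15 (in A, exclude), 16 (in A, exclude), 17 (in A, exclude), 18 (in A, exclude), 19 (in A, exclude)
A' = {1, 2, 5, 7, 8, 10, 14}

{1, 2, 5, 7, 8, 10, 14}


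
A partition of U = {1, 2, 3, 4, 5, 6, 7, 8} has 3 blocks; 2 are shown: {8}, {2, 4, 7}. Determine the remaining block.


U = {1, 2, 3, 4, 5, 6, 7, 8}
Shown blocks: {8}, {2, 4, 7}
A partition's blocks are pairwise disjoint and cover U, so the missing block = U \ (union of shown blocks).
Union of shown blocks: {2, 4, 7, 8}
Missing block = U \ (union) = {1, 3, 5, 6}

{1, 3, 5, 6}


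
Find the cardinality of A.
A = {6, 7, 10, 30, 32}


Set A = {6, 7, 10, 30, 32}
Listing elements: 6, 7, 10, 30, 32
Counting: 5 elements
|A| = 5

5


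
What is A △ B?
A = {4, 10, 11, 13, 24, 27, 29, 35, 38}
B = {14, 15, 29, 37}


Set A = {4, 10, 11, 13, 24, 27, 29, 35, 38}
Set B = {14, 15, 29, 37}
A △ B = (A \ B) ∪ (B \ A)
Elements in A but not B: {4, 10, 11, 13, 24, 27, 35, 38}
Elements in B but not A: {14, 15, 37}
A △ B = {4, 10, 11, 13, 14, 15, 24, 27, 35, 37, 38}

{4, 10, 11, 13, 14, 15, 24, 27, 35, 37, 38}


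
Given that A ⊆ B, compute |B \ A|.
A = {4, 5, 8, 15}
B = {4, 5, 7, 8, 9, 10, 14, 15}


Set A = {4, 5, 8, 15}, |A| = 4
Set B = {4, 5, 7, 8, 9, 10, 14, 15}, |B| = 8
Since A ⊆ B: B \ A = {7, 9, 10, 14}
|B| - |A| = 8 - 4 = 4

4


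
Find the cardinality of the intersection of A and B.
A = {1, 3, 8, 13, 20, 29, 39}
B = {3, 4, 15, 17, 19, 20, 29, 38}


Set A = {1, 3, 8, 13, 20, 29, 39}
Set B = {3, 4, 15, 17, 19, 20, 29, 38}
A ∩ B = {3, 20, 29}
|A ∩ B| = 3

3


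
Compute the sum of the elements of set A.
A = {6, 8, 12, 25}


Set A = {6, 8, 12, 25}
Sum = 6 + 8 + 12 + 25 = 51

51


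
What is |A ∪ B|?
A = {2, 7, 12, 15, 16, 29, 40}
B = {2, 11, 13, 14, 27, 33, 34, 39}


Set A = {2, 7, 12, 15, 16, 29, 40}, |A| = 7
Set B = {2, 11, 13, 14, 27, 33, 34, 39}, |B| = 8
A ∩ B = {2}, |A ∩ B| = 1
|A ∪ B| = |A| + |B| - |A ∩ B| = 7 + 8 - 1 = 14

14


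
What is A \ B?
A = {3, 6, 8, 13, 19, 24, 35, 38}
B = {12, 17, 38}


Set A = {3, 6, 8, 13, 19, 24, 35, 38}
Set B = {12, 17, 38}
A \ B includes elements in A that are not in B.
Check each element of A:
3 (not in B, keep), 6 (not in B, keep), 8 (not in B, keep), 13 (not in B, keep), 19 (not in B, keep), 24 (not in B, keep), 35 (not in B, keep), 38 (in B, remove)
A \ B = {3, 6, 8, 13, 19, 24, 35}

{3, 6, 8, 13, 19, 24, 35}


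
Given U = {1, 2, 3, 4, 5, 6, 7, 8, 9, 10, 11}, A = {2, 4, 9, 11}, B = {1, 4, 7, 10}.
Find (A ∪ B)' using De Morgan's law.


U = {1, 2, 3, 4, 5, 6, 7, 8, 9, 10, 11}
A = {2, 4, 9, 11}, B = {1, 4, 7, 10}
A ∪ B = {1, 2, 4, 7, 9, 10, 11}
(A ∪ B)' = U \ (A ∪ B) = {3, 5, 6, 8}
Verification via A' ∩ B': A' = {1, 3, 5, 6, 7, 8, 10}, B' = {2, 3, 5, 6, 8, 9, 11}
A' ∩ B' = {3, 5, 6, 8} ✓

{3, 5, 6, 8}


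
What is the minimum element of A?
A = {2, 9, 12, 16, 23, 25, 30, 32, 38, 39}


Set A = {2, 9, 12, 16, 23, 25, 30, 32, 38, 39}
Elements in ascending order: 2, 9, 12, 16, 23, 25, 30, 32, 38, 39
The smallest element is 2.

2


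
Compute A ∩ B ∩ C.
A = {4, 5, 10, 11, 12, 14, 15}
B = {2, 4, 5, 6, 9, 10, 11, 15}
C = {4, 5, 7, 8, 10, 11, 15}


Set A = {4, 5, 10, 11, 12, 14, 15}
Set B = {2, 4, 5, 6, 9, 10, 11, 15}
Set C = {4, 5, 7, 8, 10, 11, 15}
First, A ∩ B = {4, 5, 10, 11, 15}
Then, (A ∩ B) ∩ C = {4, 5, 10, 11, 15}

{4, 5, 10, 11, 15}


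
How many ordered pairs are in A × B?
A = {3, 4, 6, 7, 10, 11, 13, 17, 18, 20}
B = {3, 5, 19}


Set A = {3, 4, 6, 7, 10, 11, 13, 17, 18, 20} has 10 elements.
Set B = {3, 5, 19} has 3 elements.
|A × B| = |A| × |B| = 10 × 3 = 30

30


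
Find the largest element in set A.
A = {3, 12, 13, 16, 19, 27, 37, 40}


Set A = {3, 12, 13, 16, 19, 27, 37, 40}
Elements in ascending order: 3, 12, 13, 16, 19, 27, 37, 40
The largest element is 40.

40


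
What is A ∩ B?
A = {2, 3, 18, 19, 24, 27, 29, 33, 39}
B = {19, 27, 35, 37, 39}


Set A = {2, 3, 18, 19, 24, 27, 29, 33, 39}
Set B = {19, 27, 35, 37, 39}
A ∩ B includes only elements in both sets.
Check each element of A against B:
2 ✗, 3 ✗, 18 ✗, 19 ✓, 24 ✗, 27 ✓, 29 ✗, 33 ✗, 39 ✓
A ∩ B = {19, 27, 39}

{19, 27, 39}


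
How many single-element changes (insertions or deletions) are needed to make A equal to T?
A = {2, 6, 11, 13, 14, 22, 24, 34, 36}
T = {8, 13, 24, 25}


Set A = {2, 6, 11, 13, 14, 22, 24, 34, 36}
Set T = {8, 13, 24, 25}
Elements to remove from A (in A, not in T): {2, 6, 11, 14, 22, 34, 36} → 7 removals
Elements to add to A (in T, not in A): {8, 25} → 2 additions
Total edits = 7 + 2 = 9

9


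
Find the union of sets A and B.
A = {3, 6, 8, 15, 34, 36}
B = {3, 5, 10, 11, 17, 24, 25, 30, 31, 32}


Set A = {3, 6, 8, 15, 34, 36}
Set B = {3, 5, 10, 11, 17, 24, 25, 30, 31, 32}
A ∪ B includes all elements in either set.
Elements from A: {3, 6, 8, 15, 34, 36}
Elements from B not already included: {5, 10, 11, 17, 24, 25, 30, 31, 32}
A ∪ B = {3, 5, 6, 8, 10, 11, 15, 17, 24, 25, 30, 31, 32, 34, 36}

{3, 5, 6, 8, 10, 11, 15, 17, 24, 25, 30, 31, 32, 34, 36}


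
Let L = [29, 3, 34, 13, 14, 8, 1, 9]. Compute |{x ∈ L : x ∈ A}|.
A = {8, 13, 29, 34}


Set A = {8, 13, 29, 34}
Candidates: [29, 3, 34, 13, 14, 8, 1, 9]
Check each candidate:
29 ∈ A, 3 ∉ A, 34 ∈ A, 13 ∈ A, 14 ∉ A, 8 ∈ A, 1 ∉ A, 9 ∉ A
Count of candidates in A: 4

4


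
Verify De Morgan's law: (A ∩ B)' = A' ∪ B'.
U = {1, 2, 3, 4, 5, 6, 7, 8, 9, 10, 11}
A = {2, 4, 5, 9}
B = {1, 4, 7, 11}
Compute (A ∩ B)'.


U = {1, 2, 3, 4, 5, 6, 7, 8, 9, 10, 11}
A = {2, 4, 5, 9}, B = {1, 4, 7, 11}
A ∩ B = {4}
(A ∩ B)' = U \ (A ∩ B) = {1, 2, 3, 5, 6, 7, 8, 9, 10, 11}
Verification via A' ∪ B': A' = {1, 3, 6, 7, 8, 10, 11}, B' = {2, 3, 5, 6, 8, 9, 10}
A' ∪ B' = {1, 2, 3, 5, 6, 7, 8, 9, 10, 11} ✓

{1, 2, 3, 5, 6, 7, 8, 9, 10, 11}


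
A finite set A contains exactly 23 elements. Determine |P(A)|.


The set has 23 elements.
The power set contains all possible subsets.
|P(A)| = 2^|A| = 2^23 = 8388608

8388608


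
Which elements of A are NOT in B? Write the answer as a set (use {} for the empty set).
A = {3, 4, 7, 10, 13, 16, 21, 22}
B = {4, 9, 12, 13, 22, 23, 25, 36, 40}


Set A = {3, 4, 7, 10, 13, 16, 21, 22}
Set B = {4, 9, 12, 13, 22, 23, 25, 36, 40}
Check each element of A against B:
3 ∉ B (include), 4 ∈ B, 7 ∉ B (include), 10 ∉ B (include), 13 ∈ B, 16 ∉ B (include), 21 ∉ B (include), 22 ∈ B
Elements of A not in B: {3, 7, 10, 16, 21}

{3, 7, 10, 16, 21}


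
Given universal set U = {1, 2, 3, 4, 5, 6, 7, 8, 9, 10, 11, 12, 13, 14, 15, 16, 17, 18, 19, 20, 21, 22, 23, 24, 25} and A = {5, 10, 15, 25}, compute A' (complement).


Universal set U = {1, 2, 3, 4, 5, 6, 7, 8, 9, 10, 11, 12, 13, 14, 15, 16, 17, 18, 19, 20, 21, 22, 23, 24, 25}
Set A = {5, 10, 15, 25}
A' = U \ A = elements in U but not in A
Checking each element of U:
1 (not in A, include), 2 (not in A, include), 3 (not in A, include), 4 (not in A, include), 5 (in A, exclude), 6 (not in A, include), 7 (not in A, include), 8 (not in A, include), 9 (not in A, include), 10 (in A, exclude), 11 (not in A, include), 12 (not in A, include), 13 (not in A, include), 14 (not in A, include), 15 (in A, exclude), 16 (not in A, include), 17 (not in A, include), 18 (not in A, include), 19 (not in A, include), 20 (not in A, include), 21 (not in A, include), 22 (not in A, include), 23 (not in A, include), 24 (not in A, include), 25 (in A, exclude)
A' = {1, 2, 3, 4, 6, 7, 8, 9, 11, 12, 13, 14, 16, 17, 18, 19, 20, 21, 22, 23, 24}

{1, 2, 3, 4, 6, 7, 8, 9, 11, 12, 13, 14, 16, 17, 18, 19, 20, 21, 22, 23, 24}


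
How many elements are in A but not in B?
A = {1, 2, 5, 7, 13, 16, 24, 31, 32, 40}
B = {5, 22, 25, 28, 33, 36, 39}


Set A = {1, 2, 5, 7, 13, 16, 24, 31, 32, 40}
Set B = {5, 22, 25, 28, 33, 36, 39}
A \ B = {1, 2, 7, 13, 16, 24, 31, 32, 40}
|A \ B| = 9

9


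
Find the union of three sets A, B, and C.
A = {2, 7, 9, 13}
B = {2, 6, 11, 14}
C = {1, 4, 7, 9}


Set A = {2, 7, 9, 13}
Set B = {2, 6, 11, 14}
Set C = {1, 4, 7, 9}
First, A ∪ B = {2, 6, 7, 9, 11, 13, 14}
Then, (A ∪ B) ∪ C = {1, 2, 4, 6, 7, 9, 11, 13, 14}

{1, 2, 4, 6, 7, 9, 11, 13, 14}


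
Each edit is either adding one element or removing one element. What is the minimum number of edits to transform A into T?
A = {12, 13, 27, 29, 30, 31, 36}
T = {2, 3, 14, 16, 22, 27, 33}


Set A = {12, 13, 27, 29, 30, 31, 36}
Set T = {2, 3, 14, 16, 22, 27, 33}
Elements to remove from A (in A, not in T): {12, 13, 29, 30, 31, 36} → 6 removals
Elements to add to A (in T, not in A): {2, 3, 14, 16, 22, 33} → 6 additions
Total edits = 6 + 6 = 12

12


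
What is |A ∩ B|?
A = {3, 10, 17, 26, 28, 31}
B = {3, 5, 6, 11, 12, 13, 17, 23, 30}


Set A = {3, 10, 17, 26, 28, 31}
Set B = {3, 5, 6, 11, 12, 13, 17, 23, 30}
A ∩ B = {3, 17}
|A ∩ B| = 2

2


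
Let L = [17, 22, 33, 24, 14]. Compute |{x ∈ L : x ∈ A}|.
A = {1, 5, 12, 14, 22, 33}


Set A = {1, 5, 12, 14, 22, 33}
Candidates: [17, 22, 33, 24, 14]
Check each candidate:
17 ∉ A, 22 ∈ A, 33 ∈ A, 24 ∉ A, 14 ∈ A
Count of candidates in A: 3

3


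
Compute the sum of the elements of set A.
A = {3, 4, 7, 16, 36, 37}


Set A = {3, 4, 7, 16, 36, 37}
Sum = 3 + 4 + 7 + 16 + 36 + 37 = 103

103


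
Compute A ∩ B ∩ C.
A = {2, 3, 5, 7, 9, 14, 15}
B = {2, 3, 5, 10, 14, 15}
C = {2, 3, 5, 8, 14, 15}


Set A = {2, 3, 5, 7, 9, 14, 15}
Set B = {2, 3, 5, 10, 14, 15}
Set C = {2, 3, 5, 8, 14, 15}
First, A ∩ B = {2, 3, 5, 14, 15}
Then, (A ∩ B) ∩ C = {2, 3, 5, 14, 15}

{2, 3, 5, 14, 15}


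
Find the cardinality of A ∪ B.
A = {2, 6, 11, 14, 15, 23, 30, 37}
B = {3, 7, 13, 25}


Set A = {2, 6, 11, 14, 15, 23, 30, 37}, |A| = 8
Set B = {3, 7, 13, 25}, |B| = 4
A ∩ B = {}, |A ∩ B| = 0
|A ∪ B| = |A| + |B| - |A ∩ B| = 8 + 4 - 0 = 12

12


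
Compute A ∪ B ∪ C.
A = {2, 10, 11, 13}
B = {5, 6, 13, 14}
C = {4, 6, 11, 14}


Set A = {2, 10, 11, 13}
Set B = {5, 6, 13, 14}
Set C = {4, 6, 11, 14}
First, A ∪ B = {2, 5, 6, 10, 11, 13, 14}
Then, (A ∪ B) ∪ C = {2, 4, 5, 6, 10, 11, 13, 14}

{2, 4, 5, 6, 10, 11, 13, 14}


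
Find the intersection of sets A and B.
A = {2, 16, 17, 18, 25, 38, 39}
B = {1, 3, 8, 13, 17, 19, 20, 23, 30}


Set A = {2, 16, 17, 18, 25, 38, 39}
Set B = {1, 3, 8, 13, 17, 19, 20, 23, 30}
A ∩ B includes only elements in both sets.
Check each element of A against B:
2 ✗, 16 ✗, 17 ✓, 18 ✗, 25 ✗, 38 ✗, 39 ✗
A ∩ B = {17}

{17}


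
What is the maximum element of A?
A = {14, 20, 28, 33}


Set A = {14, 20, 28, 33}
Elements in ascending order: 14, 20, 28, 33
The largest element is 33.

33


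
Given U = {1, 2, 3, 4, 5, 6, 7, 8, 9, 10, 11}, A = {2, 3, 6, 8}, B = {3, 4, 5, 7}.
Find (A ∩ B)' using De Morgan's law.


U = {1, 2, 3, 4, 5, 6, 7, 8, 9, 10, 11}
A = {2, 3, 6, 8}, B = {3, 4, 5, 7}
A ∩ B = {3}
(A ∩ B)' = U \ (A ∩ B) = {1, 2, 4, 5, 6, 7, 8, 9, 10, 11}
Verification via A' ∪ B': A' = {1, 4, 5, 7, 9, 10, 11}, B' = {1, 2, 6, 8, 9, 10, 11}
A' ∪ B' = {1, 2, 4, 5, 6, 7, 8, 9, 10, 11} ✓

{1, 2, 4, 5, 6, 7, 8, 9, 10, 11}


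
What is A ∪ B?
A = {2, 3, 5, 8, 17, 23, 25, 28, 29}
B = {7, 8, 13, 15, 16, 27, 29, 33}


Set A = {2, 3, 5, 8, 17, 23, 25, 28, 29}
Set B = {7, 8, 13, 15, 16, 27, 29, 33}
A ∪ B includes all elements in either set.
Elements from A: {2, 3, 5, 8, 17, 23, 25, 28, 29}
Elements from B not already included: {7, 13, 15, 16, 27, 33}
A ∪ B = {2, 3, 5, 7, 8, 13, 15, 16, 17, 23, 25, 27, 28, 29, 33}

{2, 3, 5, 7, 8, 13, 15, 16, 17, 23, 25, 27, 28, 29, 33}


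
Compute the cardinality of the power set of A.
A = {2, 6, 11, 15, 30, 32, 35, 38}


Set A = {2, 6, 11, 15, 30, 32, 35, 38}
|A| = 8
The power set P(A) contains all subsets of A.
|P(A)| = 2^|A| = 2^8 = 256

256


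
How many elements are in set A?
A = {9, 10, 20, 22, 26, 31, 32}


Set A = {9, 10, 20, 22, 26, 31, 32}
Listing elements: 9, 10, 20, 22, 26, 31, 32
Counting: 7 elements
|A| = 7

7


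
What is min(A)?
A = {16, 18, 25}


Set A = {16, 18, 25}
Elements in ascending order: 16, 18, 25
The smallest element is 16.

16


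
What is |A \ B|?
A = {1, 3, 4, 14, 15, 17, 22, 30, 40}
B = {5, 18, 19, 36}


Set A = {1, 3, 4, 14, 15, 17, 22, 30, 40}
Set B = {5, 18, 19, 36}
A \ B = {1, 3, 4, 14, 15, 17, 22, 30, 40}
|A \ B| = 9

9


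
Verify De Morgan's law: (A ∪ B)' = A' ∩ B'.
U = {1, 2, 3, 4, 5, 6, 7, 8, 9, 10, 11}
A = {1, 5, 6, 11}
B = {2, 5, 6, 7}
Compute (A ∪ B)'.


U = {1, 2, 3, 4, 5, 6, 7, 8, 9, 10, 11}
A = {1, 5, 6, 11}, B = {2, 5, 6, 7}
A ∪ B = {1, 2, 5, 6, 7, 11}
(A ∪ B)' = U \ (A ∪ B) = {3, 4, 8, 9, 10}
Verification via A' ∩ B': A' = {2, 3, 4, 7, 8, 9, 10}, B' = {1, 3, 4, 8, 9, 10, 11}
A' ∩ B' = {3, 4, 8, 9, 10} ✓

{3, 4, 8, 9, 10}


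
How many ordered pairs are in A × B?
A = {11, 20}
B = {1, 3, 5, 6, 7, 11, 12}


Set A = {11, 20} has 2 elements.
Set B = {1, 3, 5, 6, 7, 11, 12} has 7 elements.
|A × B| = |A| × |B| = 2 × 7 = 14

14


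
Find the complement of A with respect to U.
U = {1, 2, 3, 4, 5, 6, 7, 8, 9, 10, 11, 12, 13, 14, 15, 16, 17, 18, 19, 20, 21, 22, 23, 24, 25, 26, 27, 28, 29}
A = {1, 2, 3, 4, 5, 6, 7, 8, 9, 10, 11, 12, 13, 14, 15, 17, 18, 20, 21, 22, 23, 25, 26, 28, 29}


Universal set U = {1, 2, 3, 4, 5, 6, 7, 8, 9, 10, 11, 12, 13, 14, 15, 16, 17, 18, 19, 20, 21, 22, 23, 24, 25, 26, 27, 28, 29}
Set A = {1, 2, 3, 4, 5, 6, 7, 8, 9, 10, 11, 12, 13, 14, 15, 17, 18, 20, 21, 22, 23, 25, 26, 28, 29}
A' = U \ A = elements in U but not in A
Checking each element of U:
1 (in A, exclude), 2 (in A, exclude), 3 (in A, exclude), 4 (in A, exclude), 5 (in A, exclude), 6 (in A, exclude), 7 (in A, exclude), 8 (in A, exclude), 9 (in A, exclude), 10 (in A, exclude), 11 (in A, exclude), 12 (in A, exclude), 13 (in A, exclude), 14 (in A, exclude), 15 (in A, exclude), 16 (not in A, include), 17 (in A, exclude), 18 (in A, exclude), 19 (not in A, include), 20 (in A, exclude), 21 (in A, exclude), 22 (in A, exclude), 23 (in A, exclude), 24 (not in A, include), 25 (in A, exclude), 26 (in A, exclude), 27 (not in A, include), 28 (in A, exclude), 29 (in A, exclude)
A' = {16, 19, 24, 27}

{16, 19, 24, 27}


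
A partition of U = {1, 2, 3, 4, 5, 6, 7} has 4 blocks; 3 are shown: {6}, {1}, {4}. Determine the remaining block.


U = {1, 2, 3, 4, 5, 6, 7}
Shown blocks: {6}, {1}, {4}
A partition's blocks are pairwise disjoint and cover U, so the missing block = U \ (union of shown blocks).
Union of shown blocks: {1, 4, 6}
Missing block = U \ (union) = {2, 3, 5, 7}

{2, 3, 5, 7}


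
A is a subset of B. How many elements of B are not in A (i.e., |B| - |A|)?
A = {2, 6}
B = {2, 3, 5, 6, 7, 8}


Set A = {2, 6}, |A| = 2
Set B = {2, 3, 5, 6, 7, 8}, |B| = 6
Since A ⊆ B: B \ A = {3, 5, 7, 8}
|B| - |A| = 6 - 2 = 4

4


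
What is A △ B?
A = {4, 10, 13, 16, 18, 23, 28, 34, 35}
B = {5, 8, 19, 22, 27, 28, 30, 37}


Set A = {4, 10, 13, 16, 18, 23, 28, 34, 35}
Set B = {5, 8, 19, 22, 27, 28, 30, 37}
A △ B = (A \ B) ∪ (B \ A)
Elements in A but not B: {4, 10, 13, 16, 18, 23, 34, 35}
Elements in B but not A: {5, 8, 19, 22, 27, 30, 37}
A △ B = {4, 5, 8, 10, 13, 16, 18, 19, 22, 23, 27, 30, 34, 35, 37}

{4, 5, 8, 10, 13, 16, 18, 19, 22, 23, 27, 30, 34, 35, 37}


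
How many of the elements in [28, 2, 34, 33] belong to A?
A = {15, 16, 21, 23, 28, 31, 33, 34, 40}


Set A = {15, 16, 21, 23, 28, 31, 33, 34, 40}
Candidates: [28, 2, 34, 33]
Check each candidate:
28 ∈ A, 2 ∉ A, 34 ∈ A, 33 ∈ A
Count of candidates in A: 3

3


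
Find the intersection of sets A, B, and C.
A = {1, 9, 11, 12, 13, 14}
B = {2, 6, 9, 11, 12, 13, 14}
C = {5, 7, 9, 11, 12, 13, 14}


Set A = {1, 9, 11, 12, 13, 14}
Set B = {2, 6, 9, 11, 12, 13, 14}
Set C = {5, 7, 9, 11, 12, 13, 14}
First, A ∩ B = {9, 11, 12, 13, 14}
Then, (A ∩ B) ∩ C = {9, 11, 12, 13, 14}

{9, 11, 12, 13, 14}


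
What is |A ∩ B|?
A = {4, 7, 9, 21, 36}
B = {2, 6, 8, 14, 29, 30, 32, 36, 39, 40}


Set A = {4, 7, 9, 21, 36}
Set B = {2, 6, 8, 14, 29, 30, 32, 36, 39, 40}
A ∩ B = {36}
|A ∩ B| = 1

1


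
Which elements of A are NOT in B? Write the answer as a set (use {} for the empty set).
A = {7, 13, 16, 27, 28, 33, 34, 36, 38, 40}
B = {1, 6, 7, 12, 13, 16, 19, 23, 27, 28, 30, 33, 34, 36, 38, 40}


Set A = {7, 13, 16, 27, 28, 33, 34, 36, 38, 40}
Set B = {1, 6, 7, 12, 13, 16, 19, 23, 27, 28, 30, 33, 34, 36, 38, 40}
Check each element of A against B:
7 ∈ B, 13 ∈ B, 16 ∈ B, 27 ∈ B, 28 ∈ B, 33 ∈ B, 34 ∈ B, 36 ∈ B, 38 ∈ B, 40 ∈ B
Elements of A not in B: {}

{}


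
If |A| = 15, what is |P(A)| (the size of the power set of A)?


The set has 15 elements.
The power set contains all possible subsets.
|P(A)| = 2^|A| = 2^15 = 32768

32768


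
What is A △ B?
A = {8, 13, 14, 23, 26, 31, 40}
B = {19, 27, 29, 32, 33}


Set A = {8, 13, 14, 23, 26, 31, 40}
Set B = {19, 27, 29, 32, 33}
A △ B = (A \ B) ∪ (B \ A)
Elements in A but not B: {8, 13, 14, 23, 26, 31, 40}
Elements in B but not A: {19, 27, 29, 32, 33}
A △ B = {8, 13, 14, 19, 23, 26, 27, 29, 31, 32, 33, 40}

{8, 13, 14, 19, 23, 26, 27, 29, 31, 32, 33, 40}


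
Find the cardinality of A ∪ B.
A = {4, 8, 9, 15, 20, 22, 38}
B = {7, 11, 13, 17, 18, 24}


Set A = {4, 8, 9, 15, 20, 22, 38}, |A| = 7
Set B = {7, 11, 13, 17, 18, 24}, |B| = 6
A ∩ B = {}, |A ∩ B| = 0
|A ∪ B| = |A| + |B| - |A ∩ B| = 7 + 6 - 0 = 13

13


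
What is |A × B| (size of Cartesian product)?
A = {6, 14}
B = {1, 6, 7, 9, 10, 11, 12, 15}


Set A = {6, 14} has 2 elements.
Set B = {1, 6, 7, 9, 10, 11, 12, 15} has 8 elements.
|A × B| = |A| × |B| = 2 × 8 = 16

16


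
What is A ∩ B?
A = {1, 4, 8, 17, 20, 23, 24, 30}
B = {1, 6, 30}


Set A = {1, 4, 8, 17, 20, 23, 24, 30}
Set B = {1, 6, 30}
A ∩ B includes only elements in both sets.
Check each element of A against B:
1 ✓, 4 ✗, 8 ✗, 17 ✗, 20 ✗, 23 ✗, 24 ✗, 30 ✓
A ∩ B = {1, 30}

{1, 30}


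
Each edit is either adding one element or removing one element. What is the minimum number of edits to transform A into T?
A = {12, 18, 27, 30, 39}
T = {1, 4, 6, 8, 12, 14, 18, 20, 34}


Set A = {12, 18, 27, 30, 39}
Set T = {1, 4, 6, 8, 12, 14, 18, 20, 34}
Elements to remove from A (in A, not in T): {27, 30, 39} → 3 removals
Elements to add to A (in T, not in A): {1, 4, 6, 8, 14, 20, 34} → 7 additions
Total edits = 3 + 7 = 10

10


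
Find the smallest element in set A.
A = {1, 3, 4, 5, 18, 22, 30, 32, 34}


Set A = {1, 3, 4, 5, 18, 22, 30, 32, 34}
Elements in ascending order: 1, 3, 4, 5, 18, 22, 30, 32, 34
The smallest element is 1.

1


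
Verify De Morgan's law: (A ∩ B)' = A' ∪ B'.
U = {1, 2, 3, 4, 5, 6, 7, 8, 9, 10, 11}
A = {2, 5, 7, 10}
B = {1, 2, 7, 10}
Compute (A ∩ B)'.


U = {1, 2, 3, 4, 5, 6, 7, 8, 9, 10, 11}
A = {2, 5, 7, 10}, B = {1, 2, 7, 10}
A ∩ B = {2, 7, 10}
(A ∩ B)' = U \ (A ∩ B) = {1, 3, 4, 5, 6, 8, 9, 11}
Verification via A' ∪ B': A' = {1, 3, 4, 6, 8, 9, 11}, B' = {3, 4, 5, 6, 8, 9, 11}
A' ∪ B' = {1, 3, 4, 5, 6, 8, 9, 11} ✓

{1, 3, 4, 5, 6, 8, 9, 11}


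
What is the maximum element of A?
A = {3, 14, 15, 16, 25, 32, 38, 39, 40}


Set A = {3, 14, 15, 16, 25, 32, 38, 39, 40}
Elements in ascending order: 3, 14, 15, 16, 25, 32, 38, 39, 40
The largest element is 40.

40


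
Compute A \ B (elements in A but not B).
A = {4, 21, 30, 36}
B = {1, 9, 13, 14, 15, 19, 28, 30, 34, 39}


Set A = {4, 21, 30, 36}
Set B = {1, 9, 13, 14, 15, 19, 28, 30, 34, 39}
A \ B includes elements in A that are not in B.
Check each element of A:
4 (not in B, keep), 21 (not in B, keep), 30 (in B, remove), 36 (not in B, keep)
A \ B = {4, 21, 36}

{4, 21, 36}


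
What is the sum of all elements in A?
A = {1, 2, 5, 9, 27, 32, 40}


Set A = {1, 2, 5, 9, 27, 32, 40}
Sum = 1 + 2 + 5 + 9 + 27 + 32 + 40 = 116

116


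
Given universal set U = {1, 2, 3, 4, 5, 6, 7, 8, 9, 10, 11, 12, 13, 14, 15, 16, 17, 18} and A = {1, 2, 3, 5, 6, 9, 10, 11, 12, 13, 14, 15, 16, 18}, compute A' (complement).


Universal set U = {1, 2, 3, 4, 5, 6, 7, 8, 9, 10, 11, 12, 13, 14, 15, 16, 17, 18}
Set A = {1, 2, 3, 5, 6, 9, 10, 11, 12, 13, 14, 15, 16, 18}
A' = U \ A = elements in U but not in A
Checking each element of U:
1 (in A, exclude), 2 (in A, exclude), 3 (in A, exclude), 4 (not in A, include), 5 (in A, exclude), 6 (in A, exclude), 7 (not in A, include), 8 (not in A, include), 9 (in A, exclude), 10 (in A, exclude), 11 (in A, exclude), 12 (in A, exclude), 13 (in A, exclude), 14 (in A, exclude), 15 (in A, exclude), 16 (in A, exclude), 17 (not in A, include), 18 (in A, exclude)
A' = {4, 7, 8, 17}

{4, 7, 8, 17}


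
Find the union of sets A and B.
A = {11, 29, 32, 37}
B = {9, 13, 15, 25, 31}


Set A = {11, 29, 32, 37}
Set B = {9, 13, 15, 25, 31}
A ∪ B includes all elements in either set.
Elements from A: {11, 29, 32, 37}
Elements from B not already included: {9, 13, 15, 25, 31}
A ∪ B = {9, 11, 13, 15, 25, 29, 31, 32, 37}

{9, 11, 13, 15, 25, 29, 31, 32, 37}


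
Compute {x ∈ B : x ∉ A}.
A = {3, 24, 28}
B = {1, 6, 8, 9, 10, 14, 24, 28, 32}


Set A = {3, 24, 28}
Set B = {1, 6, 8, 9, 10, 14, 24, 28, 32}
Check each element of B against A:
1 ∉ A (include), 6 ∉ A (include), 8 ∉ A (include), 9 ∉ A (include), 10 ∉ A (include), 14 ∉ A (include), 24 ∈ A, 28 ∈ A, 32 ∉ A (include)
Elements of B not in A: {1, 6, 8, 9, 10, 14, 32}

{1, 6, 8, 9, 10, 14, 32}


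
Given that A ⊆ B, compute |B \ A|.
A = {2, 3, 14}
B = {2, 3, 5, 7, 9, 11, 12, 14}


Set A = {2, 3, 14}, |A| = 3
Set B = {2, 3, 5, 7, 9, 11, 12, 14}, |B| = 8
Since A ⊆ B: B \ A = {5, 7, 9, 11, 12}
|B| - |A| = 8 - 3 = 5

5


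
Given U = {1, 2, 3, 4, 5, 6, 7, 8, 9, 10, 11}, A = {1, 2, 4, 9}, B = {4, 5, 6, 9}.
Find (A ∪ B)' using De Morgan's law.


U = {1, 2, 3, 4, 5, 6, 7, 8, 9, 10, 11}
A = {1, 2, 4, 9}, B = {4, 5, 6, 9}
A ∪ B = {1, 2, 4, 5, 6, 9}
(A ∪ B)' = U \ (A ∪ B) = {3, 7, 8, 10, 11}
Verification via A' ∩ B': A' = {3, 5, 6, 7, 8, 10, 11}, B' = {1, 2, 3, 7, 8, 10, 11}
A' ∩ B' = {3, 7, 8, 10, 11} ✓

{3, 7, 8, 10, 11}


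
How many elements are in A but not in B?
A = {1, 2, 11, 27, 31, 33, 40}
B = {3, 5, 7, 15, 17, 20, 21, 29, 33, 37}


Set A = {1, 2, 11, 27, 31, 33, 40}
Set B = {3, 5, 7, 15, 17, 20, 21, 29, 33, 37}
A \ B = {1, 2, 11, 27, 31, 40}
|A \ B| = 6

6


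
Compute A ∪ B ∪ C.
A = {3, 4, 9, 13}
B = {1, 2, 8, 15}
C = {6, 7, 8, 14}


Set A = {3, 4, 9, 13}
Set B = {1, 2, 8, 15}
Set C = {6, 7, 8, 14}
First, A ∪ B = {1, 2, 3, 4, 8, 9, 13, 15}
Then, (A ∪ B) ∪ C = {1, 2, 3, 4, 6, 7, 8, 9, 13, 14, 15}

{1, 2, 3, 4, 6, 7, 8, 9, 13, 14, 15}


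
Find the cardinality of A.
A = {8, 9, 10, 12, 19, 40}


Set A = {8, 9, 10, 12, 19, 40}
Listing elements: 8, 9, 10, 12, 19, 40
Counting: 6 elements
|A| = 6

6


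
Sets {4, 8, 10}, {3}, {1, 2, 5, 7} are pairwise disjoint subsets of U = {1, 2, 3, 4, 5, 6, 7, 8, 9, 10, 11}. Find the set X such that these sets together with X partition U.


U = {1, 2, 3, 4, 5, 6, 7, 8, 9, 10, 11}
Shown blocks: {4, 8, 10}, {3}, {1, 2, 5, 7}
A partition's blocks are pairwise disjoint and cover U, so the missing block = U \ (union of shown blocks).
Union of shown blocks: {1, 2, 3, 4, 5, 7, 8, 10}
Missing block = U \ (union) = {6, 9, 11}

{6, 9, 11}


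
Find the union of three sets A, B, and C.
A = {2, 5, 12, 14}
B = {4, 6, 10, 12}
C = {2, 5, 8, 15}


Set A = {2, 5, 12, 14}
Set B = {4, 6, 10, 12}
Set C = {2, 5, 8, 15}
First, A ∪ B = {2, 4, 5, 6, 10, 12, 14}
Then, (A ∪ B) ∪ C = {2, 4, 5, 6, 8, 10, 12, 14, 15}

{2, 4, 5, 6, 8, 10, 12, 14, 15}


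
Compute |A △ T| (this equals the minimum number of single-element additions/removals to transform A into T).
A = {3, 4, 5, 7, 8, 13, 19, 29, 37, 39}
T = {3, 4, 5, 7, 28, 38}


Set A = {3, 4, 5, 7, 8, 13, 19, 29, 37, 39}
Set T = {3, 4, 5, 7, 28, 38}
Elements to remove from A (in A, not in T): {8, 13, 19, 29, 37, 39} → 6 removals
Elements to add to A (in T, not in A): {28, 38} → 2 additions
Total edits = 6 + 2 = 8

8


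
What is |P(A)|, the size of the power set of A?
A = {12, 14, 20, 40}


Set A = {12, 14, 20, 40}
|A| = 4
The power set P(A) contains all subsets of A.
|P(A)| = 2^|A| = 2^4 = 16

16


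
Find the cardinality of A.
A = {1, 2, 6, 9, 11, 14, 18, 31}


Set A = {1, 2, 6, 9, 11, 14, 18, 31}
Listing elements: 1, 2, 6, 9, 11, 14, 18, 31
Counting: 8 elements
|A| = 8

8


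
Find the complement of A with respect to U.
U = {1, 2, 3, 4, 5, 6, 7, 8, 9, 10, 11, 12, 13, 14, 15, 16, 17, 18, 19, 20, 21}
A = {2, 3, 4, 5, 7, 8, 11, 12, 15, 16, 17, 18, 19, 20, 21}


Universal set U = {1, 2, 3, 4, 5, 6, 7, 8, 9, 10, 11, 12, 13, 14, 15, 16, 17, 18, 19, 20, 21}
Set A = {2, 3, 4, 5, 7, 8, 11, 12, 15, 16, 17, 18, 19, 20, 21}
A' = U \ A = elements in U but not in A
Checking each element of U:
1 (not in A, include), 2 (in A, exclude), 3 (in A, exclude), 4 (in A, exclude), 5 (in A, exclude), 6 (not in A, include), 7 (in A, exclude), 8 (in A, exclude), 9 (not in A, include), 10 (not in A, include), 11 (in A, exclude), 12 (in A, exclude), 13 (not in A, include), 14 (not in A, include), 15 (in A, exclude), 16 (in A, exclude), 17 (in A, exclude), 18 (in A, exclude), 19 (in A, exclude), 20 (in A, exclude), 21 (in A, exclude)
A' = {1, 6, 9, 10, 13, 14}

{1, 6, 9, 10, 13, 14}
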